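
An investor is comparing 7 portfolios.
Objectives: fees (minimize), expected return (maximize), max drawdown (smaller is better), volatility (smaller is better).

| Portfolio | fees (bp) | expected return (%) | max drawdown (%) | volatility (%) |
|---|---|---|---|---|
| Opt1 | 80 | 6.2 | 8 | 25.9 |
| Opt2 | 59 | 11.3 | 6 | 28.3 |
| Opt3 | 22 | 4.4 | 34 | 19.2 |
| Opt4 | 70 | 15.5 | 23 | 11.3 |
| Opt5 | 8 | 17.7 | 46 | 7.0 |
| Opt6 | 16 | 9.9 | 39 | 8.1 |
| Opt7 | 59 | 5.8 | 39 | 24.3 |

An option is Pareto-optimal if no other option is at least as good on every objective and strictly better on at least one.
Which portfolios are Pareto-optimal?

Opt1: not dominated.
Opt2: not dominated (best max drawdown).
Opt3: not dominated.
Opt4: not dominated.
Opt5: not dominated (best fees).
Opt6: not dominated.
Opt7: dominated by Opt6 (fees 16≤59, expected return 9.9≥5.8, max drawdown 39≤39, volatility 8.1≤24.3).

Opt1, Opt2, Opt3, Opt4, Opt5, Opt6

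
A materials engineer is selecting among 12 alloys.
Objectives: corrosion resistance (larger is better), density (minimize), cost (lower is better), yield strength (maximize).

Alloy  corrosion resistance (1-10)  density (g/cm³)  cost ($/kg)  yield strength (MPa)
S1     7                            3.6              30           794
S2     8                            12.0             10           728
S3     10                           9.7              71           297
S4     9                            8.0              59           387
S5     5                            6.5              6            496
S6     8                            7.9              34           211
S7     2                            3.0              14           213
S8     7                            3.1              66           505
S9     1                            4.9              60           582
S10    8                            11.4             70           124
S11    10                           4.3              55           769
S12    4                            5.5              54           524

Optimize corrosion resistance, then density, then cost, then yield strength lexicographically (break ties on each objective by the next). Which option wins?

First maximize corrosion resistance: best is 10, kept {S3, S11}.
Then minimize density: best is 4.3, kept {S11}.

S11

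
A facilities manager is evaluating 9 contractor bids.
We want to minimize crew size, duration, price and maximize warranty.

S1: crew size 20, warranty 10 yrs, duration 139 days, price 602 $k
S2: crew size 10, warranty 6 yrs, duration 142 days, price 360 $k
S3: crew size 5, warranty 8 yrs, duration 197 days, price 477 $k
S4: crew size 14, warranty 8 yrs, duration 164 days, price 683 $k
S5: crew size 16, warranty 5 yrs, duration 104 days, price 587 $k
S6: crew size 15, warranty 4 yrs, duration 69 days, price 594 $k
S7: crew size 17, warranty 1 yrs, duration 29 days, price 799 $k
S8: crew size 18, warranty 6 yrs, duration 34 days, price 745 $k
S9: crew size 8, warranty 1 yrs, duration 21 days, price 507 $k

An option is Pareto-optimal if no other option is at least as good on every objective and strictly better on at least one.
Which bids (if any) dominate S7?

S9

S9: crew size 8≤17, warranty 1≥1, duration 21≤29, price 507≤799 — dominates S7.
Others (S1, S2, S3, S4, S5, S6, S8) are each worse than S7 on at least one objective.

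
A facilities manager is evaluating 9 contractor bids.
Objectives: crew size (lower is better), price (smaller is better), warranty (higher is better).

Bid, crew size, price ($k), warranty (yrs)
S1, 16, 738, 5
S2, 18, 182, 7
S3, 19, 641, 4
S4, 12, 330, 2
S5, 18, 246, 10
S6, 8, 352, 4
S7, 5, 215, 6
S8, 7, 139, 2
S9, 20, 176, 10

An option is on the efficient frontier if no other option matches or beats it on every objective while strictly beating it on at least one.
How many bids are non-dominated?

5

S1: dominated by S7 (crew size 5≤16, price 215≤738, warranty 6≥5).
S2: not dominated.
S3: dominated by S2 (crew size 18≤19, price 182≤641, warranty 7≥4).
S4: dominated by S7 (crew size 5≤12, price 215≤330, warranty 6≥2).
S5: not dominated.
S6: dominated by S7 (crew size 5≤8, price 215≤352, warranty 6≥4).
S7: not dominated (best crew size).
S8: not dominated (best price).
S9: not dominated.
Pareto-optimal: S2, S5, S7, S8, S9 → 5.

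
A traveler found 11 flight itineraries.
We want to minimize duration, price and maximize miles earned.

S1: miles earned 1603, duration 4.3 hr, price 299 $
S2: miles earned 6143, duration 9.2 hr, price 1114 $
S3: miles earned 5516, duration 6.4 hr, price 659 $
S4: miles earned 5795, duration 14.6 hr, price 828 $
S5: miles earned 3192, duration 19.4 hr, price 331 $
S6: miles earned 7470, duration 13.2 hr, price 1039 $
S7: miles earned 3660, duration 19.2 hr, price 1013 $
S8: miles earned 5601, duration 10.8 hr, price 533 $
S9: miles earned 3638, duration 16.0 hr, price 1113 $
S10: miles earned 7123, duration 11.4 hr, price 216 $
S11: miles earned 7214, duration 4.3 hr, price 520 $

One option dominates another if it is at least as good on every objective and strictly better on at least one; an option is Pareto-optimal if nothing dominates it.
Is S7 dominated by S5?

No

S5 vs S7: S5 is worse on miles earned (3192 vs 3660), so it does not dominate S7.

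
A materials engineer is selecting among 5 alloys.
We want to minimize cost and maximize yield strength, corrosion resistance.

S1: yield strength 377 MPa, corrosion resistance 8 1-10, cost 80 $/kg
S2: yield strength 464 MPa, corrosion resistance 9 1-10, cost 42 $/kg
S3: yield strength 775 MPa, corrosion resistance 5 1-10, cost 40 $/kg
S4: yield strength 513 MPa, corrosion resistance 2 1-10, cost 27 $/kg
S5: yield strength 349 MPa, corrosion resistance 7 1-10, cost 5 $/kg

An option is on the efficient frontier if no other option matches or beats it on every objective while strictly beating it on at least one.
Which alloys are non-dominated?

S2, S3, S4, S5

S1: dominated by S2 (yield strength 464≥377, corrosion resistance 9≥8, cost 42≤80).
S2: not dominated (best corrosion resistance).
S3: not dominated (best yield strength).
S4: not dominated.
S5: not dominated (best cost).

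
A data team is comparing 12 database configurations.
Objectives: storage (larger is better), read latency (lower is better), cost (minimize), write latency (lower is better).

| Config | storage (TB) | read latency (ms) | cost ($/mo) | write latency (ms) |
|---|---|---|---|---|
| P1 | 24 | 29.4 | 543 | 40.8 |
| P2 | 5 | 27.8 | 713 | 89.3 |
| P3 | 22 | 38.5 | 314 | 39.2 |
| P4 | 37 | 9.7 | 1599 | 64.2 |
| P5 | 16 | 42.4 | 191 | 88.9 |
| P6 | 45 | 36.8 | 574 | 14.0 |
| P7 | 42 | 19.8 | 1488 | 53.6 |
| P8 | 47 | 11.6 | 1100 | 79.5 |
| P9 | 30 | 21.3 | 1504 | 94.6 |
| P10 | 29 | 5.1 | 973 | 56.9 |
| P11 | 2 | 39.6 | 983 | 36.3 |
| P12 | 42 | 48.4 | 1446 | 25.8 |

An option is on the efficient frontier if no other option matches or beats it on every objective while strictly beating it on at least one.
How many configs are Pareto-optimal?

P1: not dominated.
P2: not dominated.
P3: not dominated.
P4: not dominated.
P5: not dominated (best cost).
P6: not dominated (best write latency).
P7: not dominated.
P8: not dominated (best storage).
P9: dominated by P7 (storage 42≥30, read latency 19.8≤21.3, cost 1488≤1504, write latency 53.6≤94.6).
P10: not dominated (best read latency).
P11: dominated by P6 (storage 45≥2, read latency 36.8≤39.6, cost 574≤983, write latency 14.0≤36.3).
P12: dominated by P6 (storage 45≥42, read latency 36.8≤48.4, cost 574≤1446, write latency 14.0≤25.8).
Pareto-optimal: P1, P2, P3, P4, P5, P6, P7, P8, P10 → 9.

9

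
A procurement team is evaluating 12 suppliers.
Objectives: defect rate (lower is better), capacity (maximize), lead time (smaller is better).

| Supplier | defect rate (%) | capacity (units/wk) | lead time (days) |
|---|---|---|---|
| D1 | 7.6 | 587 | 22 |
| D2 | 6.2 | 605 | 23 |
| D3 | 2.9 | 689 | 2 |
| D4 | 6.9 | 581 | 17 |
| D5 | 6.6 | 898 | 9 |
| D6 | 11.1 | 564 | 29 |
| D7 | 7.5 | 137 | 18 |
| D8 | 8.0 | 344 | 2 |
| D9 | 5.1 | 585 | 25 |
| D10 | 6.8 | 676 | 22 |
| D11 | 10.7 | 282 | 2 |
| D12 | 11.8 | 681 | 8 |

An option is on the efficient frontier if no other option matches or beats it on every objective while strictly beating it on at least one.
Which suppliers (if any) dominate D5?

D1: worse on defect rate (7.6 vs 6.6).
D2: worse on capacity (605 vs 898).
D3: worse on capacity (689 vs 898).
D4: worse on defect rate (6.9 vs 6.6).
D6: worse on defect rate (11.1 vs 6.6).
D7: worse on defect rate (7.5 vs 6.6).
D8: worse on defect rate (8.0 vs 6.6).
D9: worse on capacity (585 vs 898).
D10: worse on defect rate (6.8 vs 6.6).
D11: worse on defect rate (10.7 vs 6.6).
D12: worse on defect rate (11.8 vs 6.6).
No option dominates D5.

none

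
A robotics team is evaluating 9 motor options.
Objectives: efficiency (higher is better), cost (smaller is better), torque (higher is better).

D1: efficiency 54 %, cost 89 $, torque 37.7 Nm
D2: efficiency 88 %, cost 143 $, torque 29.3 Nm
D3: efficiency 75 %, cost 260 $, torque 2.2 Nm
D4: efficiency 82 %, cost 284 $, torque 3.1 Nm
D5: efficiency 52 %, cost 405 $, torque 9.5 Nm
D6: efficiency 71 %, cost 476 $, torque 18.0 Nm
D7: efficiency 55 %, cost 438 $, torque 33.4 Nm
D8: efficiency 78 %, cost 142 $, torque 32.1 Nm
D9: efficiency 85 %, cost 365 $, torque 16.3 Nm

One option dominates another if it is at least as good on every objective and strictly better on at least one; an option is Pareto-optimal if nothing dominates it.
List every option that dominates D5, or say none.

D1: efficiency 54≥52, cost 89≤405, torque 37.7≥9.5 — dominates D5.
D2: efficiency 88≥52, cost 143≤405, torque 29.3≥9.5 — dominates D5.
D8: efficiency 78≥52, cost 142≤405, torque 32.1≥9.5 — dominates D5.
D9: efficiency 85≥52, cost 365≤405, torque 16.3≥9.5 — dominates D5.
Others (D3, D4, D6, D7) are each worse than D5 on at least one objective.

D1, D2, D8, D9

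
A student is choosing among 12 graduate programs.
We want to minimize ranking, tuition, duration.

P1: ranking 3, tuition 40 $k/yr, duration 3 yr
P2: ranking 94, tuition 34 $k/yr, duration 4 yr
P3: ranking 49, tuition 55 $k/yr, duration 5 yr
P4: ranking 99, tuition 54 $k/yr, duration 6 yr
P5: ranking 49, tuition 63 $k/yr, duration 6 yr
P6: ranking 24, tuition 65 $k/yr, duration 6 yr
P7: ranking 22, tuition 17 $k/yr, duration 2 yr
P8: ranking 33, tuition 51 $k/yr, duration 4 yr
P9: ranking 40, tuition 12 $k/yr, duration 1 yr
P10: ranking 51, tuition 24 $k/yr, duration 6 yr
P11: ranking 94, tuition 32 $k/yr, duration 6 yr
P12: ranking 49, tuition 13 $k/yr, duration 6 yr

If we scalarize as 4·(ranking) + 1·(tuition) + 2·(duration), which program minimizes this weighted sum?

P1

P1: 4·3 + 1·40 + 2·3 = 58
P2: 4·94 + 1·34 + 2·4 = 418
P3: 4·49 + 1·55 + 2·5 = 261
P4: 4·99 + 1·54 + 2·6 = 462
P5: 4·49 + 1·63 + 2·6 = 271
P6: 4·24 + 1·65 + 2·6 = 173
P7: 4·22 + 1·17 + 2·2 = 109
P8: 4·33 + 1·51 + 2·4 = 191
P9: 4·40 + 1·12 + 2·1 = 174
P10: 4·51 + 1·24 + 2·6 = 240
P11: 4·94 + 1·32 + 2·6 = 420
P12: 4·49 + 1·13 + 2·6 = 221
Lowest: P1 at 58.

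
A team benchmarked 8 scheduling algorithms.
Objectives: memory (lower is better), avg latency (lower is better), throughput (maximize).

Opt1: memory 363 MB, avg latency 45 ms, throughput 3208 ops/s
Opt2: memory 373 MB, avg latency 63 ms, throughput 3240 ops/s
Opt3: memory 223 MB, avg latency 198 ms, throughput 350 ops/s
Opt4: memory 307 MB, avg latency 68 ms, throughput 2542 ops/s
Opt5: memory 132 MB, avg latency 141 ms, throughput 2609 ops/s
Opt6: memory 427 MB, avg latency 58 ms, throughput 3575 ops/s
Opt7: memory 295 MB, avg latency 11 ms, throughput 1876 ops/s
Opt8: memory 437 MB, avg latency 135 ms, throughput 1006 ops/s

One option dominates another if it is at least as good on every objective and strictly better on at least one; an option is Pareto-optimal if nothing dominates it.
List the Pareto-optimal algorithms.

Opt1: not dominated.
Opt2: not dominated.
Opt3: dominated by Opt5 (memory 132≤223, avg latency 141≤198, throughput 2609≥350).
Opt4: not dominated.
Opt5: not dominated (best memory).
Opt6: not dominated (best throughput).
Opt7: not dominated (best avg latency).
Opt8: dominated by Opt1 (memory 363≤437, avg latency 45≤135, throughput 3208≥1006).

Opt1, Opt2, Opt4, Opt5, Opt6, Opt7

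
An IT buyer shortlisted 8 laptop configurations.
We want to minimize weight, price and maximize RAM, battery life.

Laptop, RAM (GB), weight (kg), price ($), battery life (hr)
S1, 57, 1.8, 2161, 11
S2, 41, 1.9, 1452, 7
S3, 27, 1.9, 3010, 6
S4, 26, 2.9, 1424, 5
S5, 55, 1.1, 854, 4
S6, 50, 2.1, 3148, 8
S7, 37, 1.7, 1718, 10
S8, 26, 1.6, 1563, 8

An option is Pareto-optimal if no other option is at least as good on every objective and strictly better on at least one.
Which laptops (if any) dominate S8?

S1: worse on weight (1.8 vs 1.6).
S2: worse on weight (1.9 vs 1.6).
S3: worse on weight (1.9 vs 1.6).
S4: worse on weight (2.9 vs 1.6).
S5: worse on battery life (4 vs 8).
S6: worse on weight (2.1 vs 1.6).
S7: worse on weight (1.7 vs 1.6).
No option dominates S8.

none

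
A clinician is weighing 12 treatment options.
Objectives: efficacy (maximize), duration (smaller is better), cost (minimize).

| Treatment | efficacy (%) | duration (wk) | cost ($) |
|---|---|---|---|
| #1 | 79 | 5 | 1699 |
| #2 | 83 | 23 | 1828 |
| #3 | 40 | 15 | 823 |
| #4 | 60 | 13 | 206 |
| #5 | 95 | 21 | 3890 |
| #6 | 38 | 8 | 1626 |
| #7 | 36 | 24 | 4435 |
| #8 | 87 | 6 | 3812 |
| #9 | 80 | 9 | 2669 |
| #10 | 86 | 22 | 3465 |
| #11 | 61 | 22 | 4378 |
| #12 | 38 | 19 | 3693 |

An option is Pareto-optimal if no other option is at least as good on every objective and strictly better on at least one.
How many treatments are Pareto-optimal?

#1: not dominated (best duration).
#2: not dominated.
#3: dominated by #4 (efficacy 60≥40, duration 13≤15, cost 206≤823).
#4: not dominated (best cost).
#5: not dominated (best efficacy).
#6: not dominated.
#7: dominated by #1 (efficacy 79≥36, duration 5≤24, cost 1699≤4435).
#8: not dominated.
#9: not dominated.
#10: not dominated.
#11: dominated by #1 (efficacy 79≥61, duration 5≤22, cost 1699≤4378).
#12: dominated by #1 (efficacy 79≥38, duration 5≤19, cost 1699≤3693).
Pareto-optimal: #1, #2, #4, #5, #6, #8, #9, #10 → 8.

8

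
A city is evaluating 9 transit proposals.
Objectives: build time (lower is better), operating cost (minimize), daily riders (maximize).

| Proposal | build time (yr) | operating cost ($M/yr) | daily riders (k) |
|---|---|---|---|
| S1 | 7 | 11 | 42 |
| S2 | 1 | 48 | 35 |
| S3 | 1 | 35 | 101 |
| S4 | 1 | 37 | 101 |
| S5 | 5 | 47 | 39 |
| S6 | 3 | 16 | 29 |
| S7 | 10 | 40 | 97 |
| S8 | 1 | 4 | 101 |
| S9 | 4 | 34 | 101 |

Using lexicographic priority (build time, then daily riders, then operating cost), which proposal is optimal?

S8

First minimize build time: best is 1, kept {S2, S3, S4, S8}.
Then maximize daily riders: best is 101, kept {S3, S4, S8}.
Then minimize operating cost: best is 4, kept {S8}.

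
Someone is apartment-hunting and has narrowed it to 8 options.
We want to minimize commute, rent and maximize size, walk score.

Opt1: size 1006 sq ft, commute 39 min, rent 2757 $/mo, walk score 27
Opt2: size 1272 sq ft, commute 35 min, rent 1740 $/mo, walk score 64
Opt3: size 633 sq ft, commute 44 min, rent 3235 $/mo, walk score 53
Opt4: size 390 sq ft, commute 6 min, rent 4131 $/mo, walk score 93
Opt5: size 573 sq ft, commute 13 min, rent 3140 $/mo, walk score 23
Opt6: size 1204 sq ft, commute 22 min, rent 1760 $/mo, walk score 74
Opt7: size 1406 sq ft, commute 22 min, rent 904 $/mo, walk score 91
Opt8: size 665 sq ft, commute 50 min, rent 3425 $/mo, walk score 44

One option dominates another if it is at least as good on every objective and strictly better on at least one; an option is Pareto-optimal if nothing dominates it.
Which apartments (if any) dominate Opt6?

Opt7

Opt7: size 1406≥1204, commute 22≤22, rent 904≤1760, walk score 91≥74 — dominates Opt6.
Others (Opt1, Opt2, Opt3, Opt4, Opt5, Opt8) are each worse than Opt6 on at least one objective.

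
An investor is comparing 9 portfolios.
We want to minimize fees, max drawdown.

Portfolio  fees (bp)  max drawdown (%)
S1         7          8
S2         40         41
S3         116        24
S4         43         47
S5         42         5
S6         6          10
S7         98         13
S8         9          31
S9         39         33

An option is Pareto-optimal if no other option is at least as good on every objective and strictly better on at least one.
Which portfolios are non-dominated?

S1, S5, S6

S1: not dominated.
S2: dominated by S1 (fees 7≤40, max drawdown 8≤41).
S3: dominated by S1 (fees 7≤116, max drawdown 8≤24).
S4: dominated by S1 (fees 7≤43, max drawdown 8≤47).
S5: not dominated (best max drawdown).
S6: not dominated (best fees).
S7: dominated by S1 (fees 7≤98, max drawdown 8≤13).
S8: dominated by S1 (fees 7≤9, max drawdown 8≤31).
S9: dominated by S1 (fees 7≤39, max drawdown 8≤33).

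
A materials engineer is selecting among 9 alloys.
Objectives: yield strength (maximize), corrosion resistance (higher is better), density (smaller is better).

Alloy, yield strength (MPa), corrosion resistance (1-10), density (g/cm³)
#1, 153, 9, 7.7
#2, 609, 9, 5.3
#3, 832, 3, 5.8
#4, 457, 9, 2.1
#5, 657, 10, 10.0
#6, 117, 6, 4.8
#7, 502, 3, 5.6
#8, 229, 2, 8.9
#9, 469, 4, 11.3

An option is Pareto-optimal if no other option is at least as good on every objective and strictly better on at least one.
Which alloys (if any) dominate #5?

#1: worse on yield strength (153 vs 657).
#2: worse on yield strength (609 vs 657).
#3: worse on corrosion resistance (3 vs 10).
#4: worse on yield strength (457 vs 657).
#6: worse on yield strength (117 vs 657).
#7: worse on yield strength (502 vs 657).
#8: worse on yield strength (229 vs 657).
#9: worse on yield strength (469 vs 657).
No option dominates #5.

none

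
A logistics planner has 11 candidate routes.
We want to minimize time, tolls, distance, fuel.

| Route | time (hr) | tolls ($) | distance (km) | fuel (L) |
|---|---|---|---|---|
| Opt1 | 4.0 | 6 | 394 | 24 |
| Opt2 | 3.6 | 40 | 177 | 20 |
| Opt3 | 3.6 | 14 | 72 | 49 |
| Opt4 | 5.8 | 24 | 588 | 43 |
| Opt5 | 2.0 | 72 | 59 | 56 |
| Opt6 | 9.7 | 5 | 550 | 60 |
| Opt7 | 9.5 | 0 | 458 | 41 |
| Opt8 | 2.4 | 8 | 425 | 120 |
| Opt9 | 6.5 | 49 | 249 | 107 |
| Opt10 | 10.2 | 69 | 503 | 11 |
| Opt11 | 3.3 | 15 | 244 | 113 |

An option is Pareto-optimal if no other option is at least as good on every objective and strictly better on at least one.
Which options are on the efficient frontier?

Opt1, Opt2, Opt3, Opt5, Opt7, Opt8, Opt10, Opt11

Opt1: not dominated.
Opt2: not dominated.
Opt3: not dominated.
Opt4: dominated by Opt1 (time 4.0≤5.8, tolls 6≤24, distance 394≤588, fuel 24≤43).
Opt5: not dominated (best time).
Opt6: dominated by Opt7 (time 9.5≤9.7, tolls 0≤5, distance 458≤550, fuel 41≤60).
Opt7: not dominated (best tolls).
Opt8: not dominated.
Opt9: dominated by Opt2 (time 3.6≤6.5, tolls 40≤49, distance 177≤249, fuel 20≤107).
Opt10: not dominated (best fuel).
Opt11: not dominated.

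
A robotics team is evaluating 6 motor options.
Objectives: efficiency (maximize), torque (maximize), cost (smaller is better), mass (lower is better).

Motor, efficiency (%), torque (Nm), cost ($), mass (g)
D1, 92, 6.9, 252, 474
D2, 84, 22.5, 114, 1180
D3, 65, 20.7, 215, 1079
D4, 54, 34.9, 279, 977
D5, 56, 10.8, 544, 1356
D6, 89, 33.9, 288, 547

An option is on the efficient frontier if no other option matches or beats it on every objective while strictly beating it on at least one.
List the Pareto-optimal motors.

D1: not dominated (best efficiency).
D2: not dominated (best cost).
D3: not dominated.
D4: not dominated (best torque).
D5: dominated by D2 (efficiency 84≥56, torque 22.5≥10.8, cost 114≤544, mass 1180≤1356).
D6: not dominated.

D1, D2, D3, D4, D6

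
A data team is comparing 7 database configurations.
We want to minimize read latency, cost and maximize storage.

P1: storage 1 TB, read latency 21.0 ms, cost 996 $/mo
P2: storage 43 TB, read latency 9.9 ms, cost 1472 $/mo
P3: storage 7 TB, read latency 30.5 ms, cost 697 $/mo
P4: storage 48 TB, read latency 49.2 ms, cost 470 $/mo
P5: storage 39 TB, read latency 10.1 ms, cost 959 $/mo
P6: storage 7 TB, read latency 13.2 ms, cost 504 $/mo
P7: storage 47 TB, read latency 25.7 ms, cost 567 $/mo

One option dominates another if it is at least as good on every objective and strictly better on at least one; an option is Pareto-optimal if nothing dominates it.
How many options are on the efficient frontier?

5

P1: dominated by P5 (storage 39≥1, read latency 10.1≤21.0, cost 959≤996).
P2: not dominated (best read latency).
P3: dominated by P6 (storage 7≥7, read latency 13.2≤30.5, cost 504≤697).
P4: not dominated (best storage).
P5: not dominated.
P6: not dominated.
P7: not dominated.
Pareto-optimal: P2, P4, P5, P6, P7 → 5.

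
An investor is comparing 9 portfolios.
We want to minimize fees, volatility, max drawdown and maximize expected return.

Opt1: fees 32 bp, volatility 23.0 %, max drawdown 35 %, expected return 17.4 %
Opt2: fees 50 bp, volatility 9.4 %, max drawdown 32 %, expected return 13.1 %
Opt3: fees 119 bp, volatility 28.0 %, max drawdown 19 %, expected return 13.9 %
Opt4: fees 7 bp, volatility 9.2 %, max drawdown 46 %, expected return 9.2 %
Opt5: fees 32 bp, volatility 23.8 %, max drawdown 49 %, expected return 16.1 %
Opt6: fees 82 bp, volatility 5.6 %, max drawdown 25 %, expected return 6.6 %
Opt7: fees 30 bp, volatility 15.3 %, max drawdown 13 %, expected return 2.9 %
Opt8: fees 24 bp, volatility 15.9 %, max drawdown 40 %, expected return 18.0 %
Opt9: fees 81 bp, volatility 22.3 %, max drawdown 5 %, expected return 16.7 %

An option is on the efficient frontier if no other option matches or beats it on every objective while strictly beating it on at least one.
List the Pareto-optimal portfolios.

Opt1, Opt2, Opt4, Opt6, Opt7, Opt8, Opt9

Opt1: not dominated.
Opt2: not dominated.
Opt3: dominated by Opt9 (fees 81≤119, volatility 22.3≤28.0, max drawdown 5≤19, expected return 16.7≥13.9).
Opt4: not dominated (best fees).
Opt5: dominated by Opt1 (fees 32≤32, volatility 23.0≤23.8, max drawdown 35≤49, expected return 17.4≥16.1).
Opt6: not dominated (best volatility).
Opt7: not dominated.
Opt8: not dominated (best expected return).
Opt9: not dominated (best max drawdown).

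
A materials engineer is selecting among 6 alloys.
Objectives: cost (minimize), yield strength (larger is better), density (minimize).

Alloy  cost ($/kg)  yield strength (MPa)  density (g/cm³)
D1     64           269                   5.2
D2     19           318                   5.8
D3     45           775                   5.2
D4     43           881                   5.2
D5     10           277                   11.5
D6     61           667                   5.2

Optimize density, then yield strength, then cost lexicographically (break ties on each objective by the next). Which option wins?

First minimize density: best is 5.2, kept {D1, D3, D4, D6}.
Then maximize yield strength: best is 881, kept {D4}.

D4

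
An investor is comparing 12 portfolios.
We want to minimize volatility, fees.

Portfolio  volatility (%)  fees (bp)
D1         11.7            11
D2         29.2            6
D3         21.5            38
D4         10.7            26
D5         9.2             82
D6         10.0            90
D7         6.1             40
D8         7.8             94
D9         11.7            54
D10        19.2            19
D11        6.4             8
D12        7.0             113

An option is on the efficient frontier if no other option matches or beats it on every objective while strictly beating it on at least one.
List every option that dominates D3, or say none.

D1, D4, D10, D11

D1: volatility 11.7≤21.5, fees 11≤38 — dominates D3.
D4: volatility 10.7≤21.5, fees 26≤38 — dominates D3.
D10: volatility 19.2≤21.5, fees 19≤38 — dominates D3.
D11: volatility 6.4≤21.5, fees 8≤38 — dominates D3.
Others (D2, D5, D6, D7, D8, D9, D12) are each worse than D3 on at least one objective.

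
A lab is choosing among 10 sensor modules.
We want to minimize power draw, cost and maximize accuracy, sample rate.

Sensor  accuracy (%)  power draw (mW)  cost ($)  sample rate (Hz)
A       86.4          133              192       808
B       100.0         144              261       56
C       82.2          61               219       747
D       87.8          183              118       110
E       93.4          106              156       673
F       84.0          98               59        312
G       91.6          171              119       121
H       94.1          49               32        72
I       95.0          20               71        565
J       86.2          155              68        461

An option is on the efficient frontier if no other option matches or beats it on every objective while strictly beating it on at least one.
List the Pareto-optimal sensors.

A: not dominated (best sample rate).
B: not dominated (best accuracy).
C: not dominated.
D: dominated by I (accuracy 95.0≥87.8, power draw 20≤183, cost 71≤118, sample rate 565≥110).
E: not dominated.
F: not dominated.
G: dominated by I (accuracy 95.0≥91.6, power draw 20≤171, cost 71≤119, sample rate 565≥121).
H: not dominated (best cost).
I: not dominated (best power draw).
J: not dominated.

A, B, C, E, F, H, I, J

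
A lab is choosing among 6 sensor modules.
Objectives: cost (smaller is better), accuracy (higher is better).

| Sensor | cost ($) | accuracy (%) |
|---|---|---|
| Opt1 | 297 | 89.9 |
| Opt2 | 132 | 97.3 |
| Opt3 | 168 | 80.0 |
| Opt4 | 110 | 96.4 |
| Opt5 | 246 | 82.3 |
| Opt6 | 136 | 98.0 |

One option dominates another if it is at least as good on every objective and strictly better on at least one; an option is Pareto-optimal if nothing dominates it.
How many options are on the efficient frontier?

Opt1: dominated by Opt2 (cost 132≤297, accuracy 97.3≥89.9).
Opt2: not dominated.
Opt3: dominated by Opt2 (cost 132≤168, accuracy 97.3≥80.0).
Opt4: not dominated (best cost).
Opt5: dominated by Opt2 (cost 132≤246, accuracy 97.3≥82.3).
Opt6: not dominated (best accuracy).
Pareto-optimal: Opt2, Opt4, Opt6 → 3.

3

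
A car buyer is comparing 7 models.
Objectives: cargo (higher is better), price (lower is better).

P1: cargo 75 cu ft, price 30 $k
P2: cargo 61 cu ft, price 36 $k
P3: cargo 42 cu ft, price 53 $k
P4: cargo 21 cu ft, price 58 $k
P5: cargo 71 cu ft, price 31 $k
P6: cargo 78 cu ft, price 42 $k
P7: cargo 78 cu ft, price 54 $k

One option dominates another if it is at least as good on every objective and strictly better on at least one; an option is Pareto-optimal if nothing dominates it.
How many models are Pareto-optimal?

P1: not dominated (best price).
P2: dominated by P1 (cargo 75≥61, price 30≤36).
P3: dominated by P1 (cargo 75≥42, price 30≤53).
P4: dominated by P1 (cargo 75≥21, price 30≤58).
P5: dominated by P1 (cargo 75≥71, price 30≤31).
P6: not dominated.
P7: dominated by P6 (cargo 78≥78, price 42≤54).
Pareto-optimal: P1, P6 → 2.

2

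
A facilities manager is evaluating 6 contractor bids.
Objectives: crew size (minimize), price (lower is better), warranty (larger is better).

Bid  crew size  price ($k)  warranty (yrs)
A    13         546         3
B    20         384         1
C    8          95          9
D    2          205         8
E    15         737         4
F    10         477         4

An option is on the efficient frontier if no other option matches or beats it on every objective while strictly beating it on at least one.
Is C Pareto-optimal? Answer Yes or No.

A: worse on crew size (13 vs 8).
B: worse on crew size (20 vs 8).
D: worse on price (205 vs 95).
E: worse on crew size (15 vs 8).
F: worse on crew size (10 vs 8).
No option is at least as good as C on every objective and strictly better on one.

Yes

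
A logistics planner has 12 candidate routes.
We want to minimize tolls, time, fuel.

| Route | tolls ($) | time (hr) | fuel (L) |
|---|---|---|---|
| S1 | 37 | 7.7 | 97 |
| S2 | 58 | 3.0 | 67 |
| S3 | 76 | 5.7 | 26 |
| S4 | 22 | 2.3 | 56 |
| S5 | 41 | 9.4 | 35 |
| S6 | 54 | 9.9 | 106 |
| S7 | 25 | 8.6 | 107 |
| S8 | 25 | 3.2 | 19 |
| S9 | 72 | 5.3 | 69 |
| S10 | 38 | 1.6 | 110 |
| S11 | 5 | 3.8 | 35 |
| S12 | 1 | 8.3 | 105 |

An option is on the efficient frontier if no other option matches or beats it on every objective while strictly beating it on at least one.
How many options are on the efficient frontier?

5

S1: dominated by S4 (tolls 22≤37, time 2.3≤7.7, fuel 56≤97).
S2: dominated by S4 (tolls 22≤58, time 2.3≤3.0, fuel 56≤67).
S3: dominated by S8 (tolls 25≤76, time 3.2≤5.7, fuel 19≤26).
S4: not dominated.
S5: dominated by S8 (tolls 25≤41, time 3.2≤9.4, fuel 19≤35).
S6: dominated by S1 (tolls 37≤54, time 7.7≤9.9, fuel 97≤106).
S7: dominated by S4 (tolls 22≤25, time 2.3≤8.6, fuel 56≤107).
S8: not dominated (best fuel).
S9: dominated by S2 (tolls 58≤72, time 3.0≤5.3, fuel 67≤69).
S10: not dominated (best time).
S11: not dominated.
S12: not dominated (best tolls).
Pareto-optimal: S4, S8, S10, S11, S12 → 5.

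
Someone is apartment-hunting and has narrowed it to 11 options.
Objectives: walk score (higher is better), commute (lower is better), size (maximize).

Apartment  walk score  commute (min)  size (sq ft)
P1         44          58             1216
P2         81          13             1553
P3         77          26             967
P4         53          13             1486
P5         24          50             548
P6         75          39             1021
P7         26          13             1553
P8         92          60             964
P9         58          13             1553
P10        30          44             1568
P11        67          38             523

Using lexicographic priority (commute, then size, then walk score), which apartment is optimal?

First minimize commute: best is 13, kept {P2, P4, P7, P9}.
Then maximize size: best is 1553, kept {P2, P7, P9}.
Then maximize walk score: best is 81, kept {P2}.

P2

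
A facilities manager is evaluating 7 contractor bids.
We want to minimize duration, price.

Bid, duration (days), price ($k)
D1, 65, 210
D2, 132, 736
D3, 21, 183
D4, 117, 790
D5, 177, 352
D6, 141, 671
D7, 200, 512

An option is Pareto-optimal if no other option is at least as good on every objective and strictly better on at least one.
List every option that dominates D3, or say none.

D1: worse on duration (65 vs 21).
D2: worse on duration (132 vs 21).
D4: worse on duration (117 vs 21).
D5: worse on duration (177 vs 21).
D6: worse on duration (141 vs 21).
D7: worse on duration (200 vs 21).
No option dominates D3.

none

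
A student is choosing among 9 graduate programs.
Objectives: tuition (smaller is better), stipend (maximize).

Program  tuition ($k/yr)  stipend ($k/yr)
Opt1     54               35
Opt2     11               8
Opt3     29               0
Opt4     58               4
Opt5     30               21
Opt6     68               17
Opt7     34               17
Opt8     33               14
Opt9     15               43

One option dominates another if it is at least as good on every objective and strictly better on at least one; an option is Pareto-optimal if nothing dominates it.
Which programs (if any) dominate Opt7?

Opt5, Opt9

Opt5: tuition 30≤34, stipend 21≥17 — dominates Opt7.
Opt9: tuition 15≤34, stipend 43≥17 — dominates Opt7.
Others (Opt1, Opt2, Opt3, Opt4, Opt6, Opt8) are each worse than Opt7 on at least one objective.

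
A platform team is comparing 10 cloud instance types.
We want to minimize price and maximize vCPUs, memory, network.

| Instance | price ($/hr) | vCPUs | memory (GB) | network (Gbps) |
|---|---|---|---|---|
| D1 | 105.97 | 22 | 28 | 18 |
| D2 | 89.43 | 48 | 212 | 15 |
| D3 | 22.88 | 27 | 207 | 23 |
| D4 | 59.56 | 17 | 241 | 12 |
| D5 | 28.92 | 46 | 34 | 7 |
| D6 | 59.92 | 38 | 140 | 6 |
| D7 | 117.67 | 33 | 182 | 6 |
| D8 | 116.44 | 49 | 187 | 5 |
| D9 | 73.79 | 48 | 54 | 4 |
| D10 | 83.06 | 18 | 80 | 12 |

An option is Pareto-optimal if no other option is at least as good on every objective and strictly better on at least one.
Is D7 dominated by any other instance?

D2 vs D7: price 89.43≤117.67, vCPUs 48≥33, memory 212≥182, network 15≥6 — D2 is at least as good on every objective and strictly better on at least one, so D2 dominates D7.

Yes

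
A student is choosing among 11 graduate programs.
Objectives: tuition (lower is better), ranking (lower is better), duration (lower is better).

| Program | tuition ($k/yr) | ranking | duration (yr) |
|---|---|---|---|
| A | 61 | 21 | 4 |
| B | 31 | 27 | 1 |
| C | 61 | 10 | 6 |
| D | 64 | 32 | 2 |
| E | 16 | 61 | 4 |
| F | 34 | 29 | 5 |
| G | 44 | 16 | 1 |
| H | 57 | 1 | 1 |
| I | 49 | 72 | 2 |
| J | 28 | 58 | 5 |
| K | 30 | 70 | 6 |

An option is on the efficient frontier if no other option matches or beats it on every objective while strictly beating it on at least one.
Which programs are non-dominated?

A: dominated by G (tuition 44≤61, ranking 16≤21, duration 1≤4).
B: not dominated.
C: dominated by H (tuition 57≤61, ranking 1≤10, duration 1≤6).
D: dominated by B (tuition 31≤64, ranking 27≤32, duration 1≤2).
E: not dominated (best tuition).
F: dominated by B (tuition 31≤34, ranking 27≤29, duration 1≤5).
G: not dominated.
H: not dominated (best ranking).
I: dominated by B (tuition 31≤49, ranking 27≤72, duration 1≤2).
J: not dominated.
K: dominated by E (tuition 16≤30, ranking 61≤70, duration 4≤6).

B, E, G, H, J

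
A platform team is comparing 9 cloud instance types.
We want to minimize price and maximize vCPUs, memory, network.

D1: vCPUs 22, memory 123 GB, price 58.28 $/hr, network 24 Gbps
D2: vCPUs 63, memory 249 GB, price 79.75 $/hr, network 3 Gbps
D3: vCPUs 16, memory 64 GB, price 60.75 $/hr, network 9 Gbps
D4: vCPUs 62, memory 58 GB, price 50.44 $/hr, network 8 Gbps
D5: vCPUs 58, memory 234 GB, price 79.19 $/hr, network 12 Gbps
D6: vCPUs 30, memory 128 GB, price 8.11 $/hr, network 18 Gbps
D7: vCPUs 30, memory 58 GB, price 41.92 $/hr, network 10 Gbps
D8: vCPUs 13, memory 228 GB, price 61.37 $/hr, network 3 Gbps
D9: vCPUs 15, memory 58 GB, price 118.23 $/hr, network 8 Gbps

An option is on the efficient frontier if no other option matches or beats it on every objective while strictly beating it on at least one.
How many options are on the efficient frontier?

6

D1: not dominated (best network).
D2: not dominated (best vCPUs).
D3: dominated by D1 (vCPUs 22≥16, memory 123≥64, price 58.28≤60.75, network 24≥9).
D4: not dominated.
D5: not dominated.
D6: not dominated (best price).
D7: dominated by D6 (vCPUs 30≥30, memory 128≥58, price 8.11≤41.92, network 18≥10).
D8: not dominated.
D9: dominated by D1 (vCPUs 22≥15, memory 123≥58, price 58.28≤118.23, network 24≥8).
Pareto-optimal: D1, D2, D4, D5, D6, D8 → 6.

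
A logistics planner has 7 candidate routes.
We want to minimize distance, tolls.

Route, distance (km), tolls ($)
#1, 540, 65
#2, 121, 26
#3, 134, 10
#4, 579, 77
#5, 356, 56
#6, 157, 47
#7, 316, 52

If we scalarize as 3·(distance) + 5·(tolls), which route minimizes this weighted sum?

#3

#1: 3·540 + 5·65 = 1945
#2: 3·121 + 5·26 = 493
#3: 3·134 + 5·10 = 452
#4: 3·579 + 5·77 = 2122
#5: 3·356 + 5·56 = 1348
#6: 3·157 + 5·47 = 706
#7: 3·316 + 5·52 = 1208
Lowest: #3 at 452.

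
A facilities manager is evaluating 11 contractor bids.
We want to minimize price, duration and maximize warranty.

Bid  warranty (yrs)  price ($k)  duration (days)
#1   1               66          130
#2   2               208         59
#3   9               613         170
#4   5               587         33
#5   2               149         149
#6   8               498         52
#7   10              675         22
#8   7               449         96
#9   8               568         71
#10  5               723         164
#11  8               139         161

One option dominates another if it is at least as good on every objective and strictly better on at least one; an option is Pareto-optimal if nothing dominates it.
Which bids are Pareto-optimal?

#1, #2, #3, #4, #5, #6, #7, #8, #11

#1: not dominated (best price).
#2: not dominated.
#3: not dominated.
#4: not dominated.
#5: not dominated.
#6: not dominated.
#7: not dominated (best warranty).
#8: not dominated.
#9: dominated by #6 (warranty 8≥8, price 498≤568, duration 52≤71).
#10: dominated by #4 (warranty 5≥5, price 587≤723, duration 33≤164).
#11: not dominated.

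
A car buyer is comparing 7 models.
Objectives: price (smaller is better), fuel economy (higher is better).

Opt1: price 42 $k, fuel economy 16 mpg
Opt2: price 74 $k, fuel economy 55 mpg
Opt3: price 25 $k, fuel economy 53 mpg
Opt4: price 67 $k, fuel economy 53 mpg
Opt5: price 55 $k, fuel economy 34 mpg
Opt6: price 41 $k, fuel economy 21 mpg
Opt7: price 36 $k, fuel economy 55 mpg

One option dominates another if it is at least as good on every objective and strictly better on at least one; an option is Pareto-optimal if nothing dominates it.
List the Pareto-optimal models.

Opt3, Opt7

Opt1: dominated by Opt3 (price 25≤42, fuel economy 53≥16).
Opt2: dominated by Opt7 (price 36≤74, fuel economy 55≥55).
Opt3: not dominated (best price).
Opt4: dominated by Opt3 (price 25≤67, fuel economy 53≥53).
Opt5: dominated by Opt3 (price 25≤55, fuel economy 53≥34).
Opt6: dominated by Opt3 (price 25≤41, fuel economy 53≥21).
Opt7: not dominated.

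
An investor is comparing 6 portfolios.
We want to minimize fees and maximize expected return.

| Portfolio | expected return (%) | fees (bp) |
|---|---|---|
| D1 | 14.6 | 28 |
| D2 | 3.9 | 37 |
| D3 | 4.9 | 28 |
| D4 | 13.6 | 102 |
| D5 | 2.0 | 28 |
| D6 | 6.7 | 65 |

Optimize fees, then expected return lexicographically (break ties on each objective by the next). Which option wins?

D1

First minimize fees: best is 28, kept {D1, D3, D5}.
Then maximize expected return: best is 14.6, kept {D1}.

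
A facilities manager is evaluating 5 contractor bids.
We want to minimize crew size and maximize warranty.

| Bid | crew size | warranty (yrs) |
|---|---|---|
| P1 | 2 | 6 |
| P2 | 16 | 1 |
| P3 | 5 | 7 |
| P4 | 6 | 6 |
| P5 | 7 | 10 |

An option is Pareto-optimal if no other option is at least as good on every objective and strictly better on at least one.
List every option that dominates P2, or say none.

P1, P3, P4, P5

P1: crew size 2≤16, warranty 6≥1 — dominates P2.
P3: crew size 5≤16, warranty 7≥1 — dominates P2.
P4: crew size 6≤16, warranty 6≥1 — dominates P2.
P5: crew size 7≤16, warranty 10≥1 — dominates P2.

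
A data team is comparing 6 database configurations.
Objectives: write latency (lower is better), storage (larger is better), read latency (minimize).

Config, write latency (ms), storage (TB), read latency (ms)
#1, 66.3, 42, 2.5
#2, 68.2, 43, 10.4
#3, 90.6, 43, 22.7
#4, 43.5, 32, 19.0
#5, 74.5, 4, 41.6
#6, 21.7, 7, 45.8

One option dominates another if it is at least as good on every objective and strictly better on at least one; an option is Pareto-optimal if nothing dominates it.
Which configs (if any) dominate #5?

#1: write latency 66.3≤74.5, storage 42≥4, read latency 2.5≤41.6 — dominates #5.
#2: write latency 68.2≤74.5, storage 43≥4, read latency 10.4≤41.6 — dominates #5.
#4: write latency 43.5≤74.5, storage 32≥4, read latency 19.0≤41.6 — dominates #5.
Others (#3, #6) are each worse than #5 on at least one objective.

#1, #2, #4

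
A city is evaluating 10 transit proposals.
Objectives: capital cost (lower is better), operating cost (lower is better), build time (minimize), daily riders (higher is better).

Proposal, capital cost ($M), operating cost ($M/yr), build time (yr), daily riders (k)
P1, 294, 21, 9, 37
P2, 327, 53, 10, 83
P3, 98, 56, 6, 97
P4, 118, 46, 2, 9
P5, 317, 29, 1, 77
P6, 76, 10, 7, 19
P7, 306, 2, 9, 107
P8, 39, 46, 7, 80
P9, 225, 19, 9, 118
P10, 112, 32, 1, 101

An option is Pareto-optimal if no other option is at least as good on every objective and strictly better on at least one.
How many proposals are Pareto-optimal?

7

P1: dominated by P9 (capital cost 225≤294, operating cost 19≤21, build time 9≤9, daily riders 118≥37).
P2: dominated by P7 (capital cost 306≤327, operating cost 2≤53, build time 9≤10, daily riders 107≥83).
P3: not dominated.
P4: dominated by P10 (capital cost 112≤118, operating cost 32≤46, build time 1≤2, daily riders 101≥9).
P5: not dominated.
P6: not dominated.
P7: not dominated (best operating cost).
P8: not dominated (best capital cost).
P9: not dominated (best daily riders).
P10: not dominated.
Pareto-optimal: P3, P5, P6, P7, P8, P9, P10 → 7.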